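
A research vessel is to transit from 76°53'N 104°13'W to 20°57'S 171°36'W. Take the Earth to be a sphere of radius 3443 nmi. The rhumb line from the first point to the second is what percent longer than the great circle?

Great circle: σ = 1.8408 rad → d_gc = Rσ = 6337.8 nmi
Rhumb: Δφ = -1.7075, Δλ = -1.1761, Δψ = -2.5372, q = Δφ/Δψ = 0.6730 → d_rh = R√(Δφ²+q²Δλ²) = 6479.8 nmi
Excess = (6479.8 − 6337.8) / 6337.8 = 142.0 / 6337.8 = 2.24% ≈ 2.2%

2.2%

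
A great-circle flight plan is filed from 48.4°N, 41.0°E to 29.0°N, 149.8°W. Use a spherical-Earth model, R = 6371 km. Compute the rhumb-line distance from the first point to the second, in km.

Rhumb course C = atan2(Δλ, Δψ) with Δψ = ln[tan(π/4+φ₂/2)/tan(π/4+φ₁/2)] = -0.4387, Δλ = +2.9531 → C = 98.45°
d = R·|Δφ| / |cos C| = 6371·0.33859 / 0.14694 = 14681 km

14681 km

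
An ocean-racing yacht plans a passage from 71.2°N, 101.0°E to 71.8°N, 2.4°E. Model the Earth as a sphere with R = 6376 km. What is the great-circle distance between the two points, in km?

3098 km

Haversine: a = sin²(Δφ/2)+cos φ₁ cos φ₂ sin²(Δλ/2) = 0.05788;  σ = 2·atan2(√a,√(1−a))
σ = 27.842° → d = Rσ = 6376·0.48593 = 3098 km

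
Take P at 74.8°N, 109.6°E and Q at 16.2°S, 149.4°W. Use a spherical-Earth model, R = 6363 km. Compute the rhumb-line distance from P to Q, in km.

12731 km

Rhumb course C = atan2(Δλ, Δψ) with Δψ = ln[tan(π/4+φ₂/2)/tan(π/4+φ₁/2)] = -2.3008, Δλ = +1.7628 → C = 142.54°
d = R·|Δφ| / |cos C| = 6363·1.58825 / 0.79380 = 12731 km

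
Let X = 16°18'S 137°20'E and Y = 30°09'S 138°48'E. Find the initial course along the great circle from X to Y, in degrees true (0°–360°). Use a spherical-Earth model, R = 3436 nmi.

N = sin Δλ·cos φ₂ = +0.0221;  D = cos φ₁ sin φ₂ − sin φ₁ cos φ₂ cos Δλ = -0.2395
initial course = atan2(N, D) = 174.72°

174.7°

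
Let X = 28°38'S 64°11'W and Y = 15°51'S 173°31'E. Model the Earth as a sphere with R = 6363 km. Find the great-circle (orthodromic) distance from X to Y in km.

Haversine: a = sin²(Δφ/2)+cos φ₁ cos φ₂ sin²(Δλ/2) = 0.66015;  σ = 2·atan2(√a,√(1−a))
σ = 108.681° → d = Rσ = 6363·1.89683 = 12070 km

12070 km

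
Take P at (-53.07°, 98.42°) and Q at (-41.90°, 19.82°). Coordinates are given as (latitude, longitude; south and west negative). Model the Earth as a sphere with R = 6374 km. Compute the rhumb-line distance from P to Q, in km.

Rhumb course C = atan2(Δλ, Δψ) with Δψ = ln[tan(π/4+φ₂/2)/tan(π/4+φ₁/2)] = +0.2900, Δλ = -1.3718 → C = 281.94°
d = R·|Δφ| / |cos C| = 6374·0.19495 / 0.20686 = 6007 km

6007 km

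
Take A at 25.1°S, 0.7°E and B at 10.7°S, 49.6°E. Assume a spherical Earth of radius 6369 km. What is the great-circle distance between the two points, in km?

Haversine: a = sin²(Δφ/2)+cos φ₁ cos φ₂ sin²(Δλ/2) = 0.16815;  σ = 2·atan2(√a,√(1−a))
σ = 48.417° → d = Rσ = 6369·0.84503 = 5382 km

5382 km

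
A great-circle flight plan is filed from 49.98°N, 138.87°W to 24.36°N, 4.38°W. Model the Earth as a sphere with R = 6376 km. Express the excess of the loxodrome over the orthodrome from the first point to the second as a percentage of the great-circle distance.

13.5%

Great circle: σ = 1.6656 rad → d_gc = Rσ = 10619.8 km
Rhumb: Δφ = -0.4472, Δλ = +2.3473, Δψ = -0.5716, q = Δφ/Δψ = 0.7823 → d_rh = R√(Δφ²+q²Δλ²) = 12050.9 km
Excess = (12050.9 − 10619.8) / 10619.8 = 1431.1 / 10619.8 = 13.48% ≈ 13.5%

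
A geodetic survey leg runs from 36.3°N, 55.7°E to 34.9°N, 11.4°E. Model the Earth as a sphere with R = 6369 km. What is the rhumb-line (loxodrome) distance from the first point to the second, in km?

Δψ = ln[tan(π/4+φ₂/2)/tan(π/4+φ₁/2)] = -0.0301;  Δφ = -0.0244 rad,  Δλ = -0.7732 rad
q = Δφ/Δψ = 0.8131
d = R·√(Δφ² + q²Δλ²) = 6369·0.62912 = 4007 km

4007 km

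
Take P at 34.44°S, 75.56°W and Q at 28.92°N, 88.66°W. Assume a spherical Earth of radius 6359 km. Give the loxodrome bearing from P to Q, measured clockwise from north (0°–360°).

Δψ = ln[tan(π/4+φ₂/2)/tan(π/4+φ₁/2)] = +1.1686
Δλ = -0.2286 rad (taken the short way round)
course = atan2(Δλ, Δψ) = 348.93°

348.9°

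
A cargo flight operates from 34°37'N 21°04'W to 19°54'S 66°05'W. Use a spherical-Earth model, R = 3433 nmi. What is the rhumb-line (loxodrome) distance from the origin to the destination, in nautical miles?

4155 nmi

Rhumb course C = atan2(Δλ, Δψ) with Δψ = ln[tan(π/4+φ₂/2)/tan(π/4+φ₁/2)] = -0.9992, Δλ = -0.7857 → C = 218.18°
d = R·|Δφ| / |cos C| = 3433·0.95150 / 0.78609 = 4155 nmi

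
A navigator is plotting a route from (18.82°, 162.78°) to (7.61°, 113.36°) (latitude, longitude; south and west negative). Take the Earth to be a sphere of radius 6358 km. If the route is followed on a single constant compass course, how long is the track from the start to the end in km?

Δψ = ln[tan(π/4+φ₂/2)/tan(π/4+φ₁/2)] = -0.2013;  Δφ = -0.1957 rad,  Δλ = -0.8625 rad
q = Δφ/Δψ = 0.9718
d = R·√(Δφ² + q²Δλ²) = 6358·0.86074 = 5473 km

5473 km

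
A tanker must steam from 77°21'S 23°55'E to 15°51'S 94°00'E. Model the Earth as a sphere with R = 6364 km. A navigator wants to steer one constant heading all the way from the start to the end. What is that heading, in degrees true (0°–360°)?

Δψ = ln[tan(π/4+φ₂/2)/tan(π/4+φ₁/2)] = +1.9194
Δλ = +1.2232 rad (taken the short way round)
course = atan2(Δλ, Δψ) = 32.51°

32.5°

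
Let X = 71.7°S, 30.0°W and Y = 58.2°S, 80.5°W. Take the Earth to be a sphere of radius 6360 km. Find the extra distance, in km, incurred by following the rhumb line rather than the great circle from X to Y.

Great circle: cos σ = sin φ₁ sin φ₂ + cos φ₁ cos φ₂ cos Δλ,  σ = 0.4223 rad → d_gc = 2685.7 km
Rhumb line: Δψ = +0.5702, q = Δφ/Δψ = 0.4133, d_rh = R√(Δφ²+q²Δλ²) = 2759.0 km
Excess = 2759.0 − 2685.7 = 73.3 ≈ 73 km

73 km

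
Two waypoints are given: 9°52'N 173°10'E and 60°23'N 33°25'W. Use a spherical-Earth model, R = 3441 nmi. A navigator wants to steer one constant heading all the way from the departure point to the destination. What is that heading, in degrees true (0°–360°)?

Meridional parts: M(φ₁)=+0.1731, M(φ₂)=+1.3304 → ΔM = +1.1574;  Δλ = +2.6776 rad
tan C = Δλ / ΔM = +2.3136 → C = 66.62°

66.6°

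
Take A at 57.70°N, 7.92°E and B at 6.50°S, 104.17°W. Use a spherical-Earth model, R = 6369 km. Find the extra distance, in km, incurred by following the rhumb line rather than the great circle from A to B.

632 km

Great circle: cos σ = sin φ₁ sin φ₂ + cos φ₁ cos φ₂ cos Δλ,  σ = 1.8706 rad → d_gc = 11913.9 km
Rhumb line: Δψ = -1.3530, q = Δφ/Δψ = 0.8282, d_rh = R√(Δφ²+q²Δλ²) = 12546.1 km
Excess = 12546.1 − 11913.9 = 632.2 ≈ 632 km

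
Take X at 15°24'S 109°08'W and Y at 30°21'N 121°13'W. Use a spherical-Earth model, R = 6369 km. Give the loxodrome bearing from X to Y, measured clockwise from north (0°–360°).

345.7°

Δψ = ln[tan(π/4+φ₂/2)/tan(π/4+φ₁/2)] = +0.8284
Δλ = -0.2109 rad (taken the short way round)
course = atan2(Δλ, Δψ) = 345.72°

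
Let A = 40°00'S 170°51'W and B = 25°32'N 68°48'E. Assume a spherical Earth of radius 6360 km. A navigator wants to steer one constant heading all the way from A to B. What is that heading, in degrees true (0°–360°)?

Δψ = ln[tan(π/4+φ₂/2)/tan(π/4+φ₁/2)] = +1.2241
Δλ = -2.1005 rad (taken the short way round)
course = atan2(Δλ, Δψ) = 300.23°

300.2°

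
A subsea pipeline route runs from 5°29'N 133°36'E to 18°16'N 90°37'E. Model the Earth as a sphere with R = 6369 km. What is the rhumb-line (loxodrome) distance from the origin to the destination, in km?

4877 km

Rhumb course C = atan2(Δλ, Δψ) with Δψ = ln[tan(π/4+φ₂/2)/tan(π/4+φ₁/2)] = +0.2285, Δλ = -0.7502 → C = 286.94°
d = R·|Δφ| / |cos C| = 6369·0.22311 / 0.29138 = 4877 km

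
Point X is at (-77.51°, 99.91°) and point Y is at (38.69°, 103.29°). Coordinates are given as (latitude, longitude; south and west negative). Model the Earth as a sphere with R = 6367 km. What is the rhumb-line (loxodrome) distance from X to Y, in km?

12915 km

Δψ = ln[tan(π/4+φ₂/2)/tan(π/4+φ₁/2)] = +2.9458;  Δφ = +2.0281 rad,  Δλ = +0.0590 rad
q = Δφ/Δψ = 0.6885
d = R·√(Δφ² + q²Δλ²) = 6367·2.02848 = 12915 km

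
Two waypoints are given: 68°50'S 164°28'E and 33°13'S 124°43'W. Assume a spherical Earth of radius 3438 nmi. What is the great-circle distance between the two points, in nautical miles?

Haversine: a = sin²(Δφ/2)+cos φ₁ cos φ₂ sin²(Δλ/2) = 0.19494;  σ = 2·atan2(√a,√(1−a))
σ = 52.403° → d = Rσ = 3438·0.91460 = 3144 nmi

3144 nmi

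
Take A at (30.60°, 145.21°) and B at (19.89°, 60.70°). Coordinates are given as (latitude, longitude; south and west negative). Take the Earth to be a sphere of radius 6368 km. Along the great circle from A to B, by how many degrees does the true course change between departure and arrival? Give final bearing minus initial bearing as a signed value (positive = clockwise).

At departure: θ₁ = atan2(sin Δλ cos φ₂, cos φ₁ sin φ₂ − sin φ₁ cos φ₂ cos Δλ) = 284.78°
At arrival: θ₂ = atan2(sin Δλ cos φ₁, −cos φ₂ sin φ₁ + sin φ₂ cos φ₁ cos Δλ) = 242.26°
Δθ = θ₂ − θ₁ = -42.5°

-42.5°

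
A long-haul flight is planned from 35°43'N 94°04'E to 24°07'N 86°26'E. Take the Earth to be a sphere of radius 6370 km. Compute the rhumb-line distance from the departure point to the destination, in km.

1484 km

Δψ = ln[tan(π/4+φ₂/2)/tan(π/4+φ₁/2)] = -0.2342;  Δφ = -0.2025 rad,  Δλ = -0.1332 rad
q = Δφ/Δψ = 0.8643
d = R·√(Δφ² + q²Δλ²) = 6370·0.23291 = 1484 km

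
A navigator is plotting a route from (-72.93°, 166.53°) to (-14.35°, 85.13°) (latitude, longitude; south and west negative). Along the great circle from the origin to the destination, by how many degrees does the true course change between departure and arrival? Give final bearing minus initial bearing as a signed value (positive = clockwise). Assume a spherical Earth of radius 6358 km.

+68.5°

Initial bearing θ₁ = atan2(sin Δλ cos φ₂, cos φ₁ sin φ₂ − sin φ₁ cos φ₂ cos Δλ) = 273.93°
Final bearing θ₂ = (initial bearing from the destination back to the start) + 180° = 342.41°
Δθ = θ₂ − θ₁ = +68.5°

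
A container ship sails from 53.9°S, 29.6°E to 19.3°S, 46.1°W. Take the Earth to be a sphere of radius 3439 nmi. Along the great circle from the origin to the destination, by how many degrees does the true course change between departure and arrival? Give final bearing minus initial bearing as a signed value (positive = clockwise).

+51.8°

At departure: θ₁ = atan2(sin Δλ cos φ₂, cos φ₁ sin φ₂ − sin φ₁ cos φ₂ cos Δλ) = 269.60°
At arrival: θ₂ = atan2(sin Δλ cos φ₁, −cos φ₂ sin φ₁ + sin φ₂ cos φ₁ cos Δλ) = 321.37°
Δθ = θ₂ − θ₁ = +51.8°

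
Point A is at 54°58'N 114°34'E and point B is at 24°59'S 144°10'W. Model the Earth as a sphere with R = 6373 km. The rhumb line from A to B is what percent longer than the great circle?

Great circle: σ = 2.0348 rad → d_gc = Rσ = 12967.5 km
Rhumb: Δφ = -1.3954, Δλ = +1.7674, Δψ = -1.6038, q = Δφ/Δψ = 0.8701 → d_rh = R√(Δφ²+q²Δλ²) = 13233.6 km
Excess = (13233.6 − 12967.5) / 12967.5 = 266.1 / 12967.5 = 2.052% ≈ 2.1%

2.1%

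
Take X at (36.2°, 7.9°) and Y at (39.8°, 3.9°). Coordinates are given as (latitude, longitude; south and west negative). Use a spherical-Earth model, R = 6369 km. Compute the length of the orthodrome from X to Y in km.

532 km

cos σ = sin φ₁ sin φ₂ + cos φ₁ cos φ₂ cos Δλ
      = sin(36.20°)sin(39.80°) + cos(36.20°)cos(39.80°)cos(-4.00°) = 0.9965
σ = 4.784° → d = Rσ = 6369·0.08349 = 532 km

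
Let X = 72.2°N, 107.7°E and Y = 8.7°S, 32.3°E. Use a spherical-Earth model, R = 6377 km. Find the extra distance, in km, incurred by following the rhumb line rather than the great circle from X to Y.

318 km

Great circle: cos σ = sin φ₁ sin φ₂ + cos φ₁ cos φ₂ cos Δλ,  σ = 1.6387 rad → d_gc = 10450.0 km
Rhumb line: Δψ = -2.0065, q = Δφ/Δψ = 0.7037, d_rh = R√(Δφ²+q²Δλ²) = 10767.9 km
Excess = 10767.9 − 10450.0 = 317.9 ≈ 318 km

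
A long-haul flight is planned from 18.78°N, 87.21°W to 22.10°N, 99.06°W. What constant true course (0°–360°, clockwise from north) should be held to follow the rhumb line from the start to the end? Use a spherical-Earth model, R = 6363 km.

286.6°

Meridional parts: M(φ₁)=+0.3338, M(φ₂)=+0.3957 → ΔM = +0.0618;  Δλ = -0.2068 rad
tan C = Δλ / ΔM = -3.3440 → C = 286.65°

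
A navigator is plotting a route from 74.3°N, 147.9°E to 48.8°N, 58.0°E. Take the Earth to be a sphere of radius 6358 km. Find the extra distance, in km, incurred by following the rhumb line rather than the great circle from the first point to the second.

Great circle: cos σ = sin φ₁ sin φ₂ + cos φ₁ cos φ₂ cos Δλ,  σ = 0.7603 rad → d_gc = 4833.8 km
Rhumb line: Δψ = -1.0029, q = Δφ/Δψ = 0.4438, d_rh = R√(Δφ²+q²Δλ²) = 5254.0 km
Excess = 5254.0 − 4833.8 = 420.2 ≈ 420 km

420 km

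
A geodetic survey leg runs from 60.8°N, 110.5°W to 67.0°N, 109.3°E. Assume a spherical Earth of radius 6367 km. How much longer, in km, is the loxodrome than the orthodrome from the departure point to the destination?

1421 km

Great circle: cos σ = sin φ₁ sin φ₂ + cos φ₁ cos φ₂ cos Δλ,  σ = 0.8539 rad → d_gc = 5436.5 km
Rhumb line: Δψ = +0.2471, q = Δφ/Δψ = 0.4379, d_rh = R√(Δφ²+q²Δλ²) = 6857.5 km
Excess = 6857.5 − 5436.5 = 1421.0 ≈ 1421 km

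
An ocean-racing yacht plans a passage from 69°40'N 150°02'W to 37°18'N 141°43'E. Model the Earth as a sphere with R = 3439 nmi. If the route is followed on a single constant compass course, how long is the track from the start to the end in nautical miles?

Rhumb course C = atan2(Δλ, Δψ) with Δψ = ln[tan(π/4+φ₂/2)/tan(π/4+φ₁/2)] = -1.0160, Δλ = -1.1912 → C = 229.54°
d = R·|Δφ| / |cos C| = 3439·0.56490 / 0.64894 = 2994 nmi

2994 nmi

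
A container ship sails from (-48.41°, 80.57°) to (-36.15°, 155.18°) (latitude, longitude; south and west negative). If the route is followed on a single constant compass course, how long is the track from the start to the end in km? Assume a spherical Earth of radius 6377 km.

Rhumb course C = atan2(Δλ, Δψ) with Δψ = ln[tan(π/4+φ₂/2)/tan(π/4+φ₁/2)] = +0.2907, Δλ = +1.3022 → C = 77.42°
d = R·|Δφ| / |cos C| = 6377·0.21398 / 0.21787 = 6263 km

6263 km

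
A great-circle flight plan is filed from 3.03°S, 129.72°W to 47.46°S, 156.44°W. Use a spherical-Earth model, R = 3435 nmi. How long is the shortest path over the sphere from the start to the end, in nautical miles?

3001 nmi

cos σ = sin φ₁ sin φ₂ + cos φ₁ cos φ₂ cos Δλ
      = sin(-3.03°)sin(-47.46°) + cos(-3.03°)cos(-47.46°)cos(-26.72°) = 0.6420
σ = 50.058° → d = Rσ = 3435·0.87368 = 3001 nmi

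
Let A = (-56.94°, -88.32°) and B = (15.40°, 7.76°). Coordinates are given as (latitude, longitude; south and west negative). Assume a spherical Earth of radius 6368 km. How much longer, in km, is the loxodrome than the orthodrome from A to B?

Great circle: cos σ = sin φ₁ sin φ₂ + cos φ₁ cos φ₂ cos Δλ,  σ = 1.8528 rad → d_gc = 11798.54 km
Rhumb line: Δψ = +1.4868, q = Δφ/Δψ = 0.8492, d_rh = R√(Δφ²+q²Δλ²) = 12118.98 km
Excess = 12118.98 − 11798.54 = 320.44 ≈ 320 km

320 km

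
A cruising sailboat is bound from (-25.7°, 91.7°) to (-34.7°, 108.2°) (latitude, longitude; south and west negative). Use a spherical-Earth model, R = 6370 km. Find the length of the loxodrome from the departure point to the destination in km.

Rhumb course C = atan2(Δλ, Δψ) with Δψ = ln[tan(π/4+φ₂/2)/tan(π/4+φ₁/2)] = -0.1821, Δλ = +0.2880 → C = 122.30°
d = R·|Δφ| / |cos C| = 6370·0.15708 / 0.53437 = 1872 km

1872 km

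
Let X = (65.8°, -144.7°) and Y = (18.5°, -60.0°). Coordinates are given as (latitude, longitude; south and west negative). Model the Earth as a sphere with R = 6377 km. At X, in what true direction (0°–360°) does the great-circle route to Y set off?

87.0°

N = sin Δλ·cos φ₂ = +0.9443;  D = cos φ₁ sin φ₂ − sin φ₁ cos φ₂ cos Δλ = +0.0502
initial course = atan2(N, D) = 86.96°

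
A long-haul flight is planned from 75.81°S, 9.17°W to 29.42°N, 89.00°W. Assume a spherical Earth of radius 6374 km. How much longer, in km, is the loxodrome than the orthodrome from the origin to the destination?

352 km

Great circle: cos σ = sin φ₁ sin φ₂ + cos φ₁ cos φ₂ cos Δλ,  σ = 2.0247 rad → d_gc = 12905.7 km
Rhumb line: Δψ = +2.6214, q = Δφ/Δψ = 0.7006, d_rh = R√(Δφ²+q²Δλ²) = 13257.4 km
Excess = 13257.4 − 12905.7 = 351.7 ≈ 352 km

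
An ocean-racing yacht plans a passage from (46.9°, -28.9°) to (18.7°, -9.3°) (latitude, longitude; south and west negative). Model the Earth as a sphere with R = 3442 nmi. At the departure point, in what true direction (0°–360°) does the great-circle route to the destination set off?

θ = atan2( sin Δλ·cos φ₂ ,  cos φ₁ sin φ₂ − sin φ₁ cos φ₂ cos Δλ )
  = atan2(+0.3177, -0.4325) = 143.70°

143.7°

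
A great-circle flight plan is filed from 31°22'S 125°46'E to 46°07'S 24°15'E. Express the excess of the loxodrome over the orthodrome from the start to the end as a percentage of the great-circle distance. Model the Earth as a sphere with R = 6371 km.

Great circle: σ = 1.3109 rad → d_gc = Rσ = 8351.7 km
Rhumb: Δφ = -0.2574, Δλ = -1.7718, Δψ = -0.3322, q = Δφ/Δψ = 0.7750 → d_rh = R√(Δφ²+q²Δλ²) = 8901.0 km
Excess = (8901.0 − 8351.7) / 8351.7 = 549.3 / 8351.7 = 6.58% ≈ 6.6%

6.6%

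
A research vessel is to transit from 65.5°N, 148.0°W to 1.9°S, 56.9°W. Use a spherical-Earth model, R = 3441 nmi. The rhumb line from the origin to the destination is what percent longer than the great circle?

4.4%

Great circle: σ = 1.6089 rad → d_gc = Rσ = 5536.3 nmi
Rhumb: Δφ = -1.1764, Δλ = +1.5900, Δψ = -1.5605, q = Δφ/Δψ = 0.7538 → d_rh = R√(Δφ²+q²Δλ²) = 5778.9 nmi
Excess = (5778.9 − 5536.3) / 5536.3 = 242.6 / 5536.3 = 4.38% ≈ 4.4%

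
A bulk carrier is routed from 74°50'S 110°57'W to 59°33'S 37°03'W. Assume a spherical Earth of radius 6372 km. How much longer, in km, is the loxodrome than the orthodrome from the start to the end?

205 km

Great circle: cos σ = sin φ₁ sin φ₂ + cos φ₁ cos φ₂ cos Δλ,  σ = 0.5180 rad → d_gc = 3300.7 km
Rhumb line: Δψ = +0.7151, q = Δφ/Δψ = 0.3730, d_rh = R√(Δφ²+q²Δλ²) = 3505.5 km
Excess = 3505.5 − 3300.7 = 204.8 ≈ 205 km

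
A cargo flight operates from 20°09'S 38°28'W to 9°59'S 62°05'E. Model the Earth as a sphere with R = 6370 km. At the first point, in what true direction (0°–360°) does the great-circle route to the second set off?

103.1°

N = sin Δλ·cos φ₂ = +0.9682;  D = cos φ₁ sin φ₂ − sin φ₁ cos φ₂ cos Δλ = -0.2249
initial course = atan2(N, D) = 103.08°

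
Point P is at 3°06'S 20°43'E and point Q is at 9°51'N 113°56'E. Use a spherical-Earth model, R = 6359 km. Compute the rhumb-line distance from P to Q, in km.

Δψ = ln[tan(π/4+φ₂/2)/tan(π/4+φ₁/2)] = +0.2269;  Δφ = +0.2260 rad,  Δλ = +1.6269 rad
q = Δφ/Δψ = 0.9961
d = R·√(Δφ² + q²Δλ²) = 6359·1.63632 = 10405 km

10405 km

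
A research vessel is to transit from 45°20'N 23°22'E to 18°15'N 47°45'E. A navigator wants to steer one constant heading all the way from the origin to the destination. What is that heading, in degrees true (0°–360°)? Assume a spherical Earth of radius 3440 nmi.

Δψ = ln[tan(π/4+φ₂/2)/tan(π/4+φ₁/2)] = -0.5656
Δλ = +0.4256 rad (taken the short way round)
course = atan2(Δλ, Δψ) = 143.04°

143.0°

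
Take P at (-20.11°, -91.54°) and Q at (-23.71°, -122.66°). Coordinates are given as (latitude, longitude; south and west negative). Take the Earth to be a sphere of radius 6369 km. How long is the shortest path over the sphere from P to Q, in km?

3228 km

Haversine: a = sin²(Δφ/2)+cos φ₁ cos φ₂ sin²(Δλ/2) = 0.06285;  σ = 2·atan2(√a,√(1−a))
σ = 29.038° → d = Rσ = 6369·0.50682 = 3228 km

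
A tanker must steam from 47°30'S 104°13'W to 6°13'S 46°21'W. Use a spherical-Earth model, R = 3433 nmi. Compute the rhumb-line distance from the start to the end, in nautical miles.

3880 nmi

Rhumb course C = atan2(Δλ, Δψ) with Δψ = ln[tan(π/4+φ₂/2)/tan(π/4+φ₁/2)] = +0.8358, Δλ = +1.0100 → C = 50.39°
d = R·|Δφ| / |cos C| = 3433·0.72053 / 0.63754 = 3880 nmi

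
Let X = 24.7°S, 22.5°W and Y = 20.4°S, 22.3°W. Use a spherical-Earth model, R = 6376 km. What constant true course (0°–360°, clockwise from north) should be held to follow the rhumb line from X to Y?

2.5°

Meridional parts: M(φ₁)=-0.4451, M(φ₂)=-0.3638 → ΔM = +0.0813;  Δλ = +0.0035 rad
tan C = Δλ / ΔM = +0.0429 → C = 2.46°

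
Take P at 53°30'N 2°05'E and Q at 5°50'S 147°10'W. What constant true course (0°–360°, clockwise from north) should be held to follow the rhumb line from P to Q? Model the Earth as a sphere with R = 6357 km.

Meridional parts: M(φ₁)=+1.1094, M(φ₂)=-0.1020 → ΔM = -1.2114;  Δλ = -2.6049 rad
tan C = Δλ / ΔM = +2.1503 → C = 245.06°

245.1°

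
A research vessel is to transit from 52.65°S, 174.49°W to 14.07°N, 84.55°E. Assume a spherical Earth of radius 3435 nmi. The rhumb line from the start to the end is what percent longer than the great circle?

2.6%

Great circle: σ = 1.8809 rad → d_gc = Rσ = 6460.8 nmi
Rhumb: Δφ = +1.1645, Δλ = -1.7621, Δψ = +1.3328, q = Δφ/Δψ = 0.8737 → d_rh = R√(Δφ²+q²Δλ²) = 6630.8 nmi
Excess = (6630.8 − 6460.8) / 6460.8 = 170.0 / 6460.8 = 2.63% ≈ 2.6%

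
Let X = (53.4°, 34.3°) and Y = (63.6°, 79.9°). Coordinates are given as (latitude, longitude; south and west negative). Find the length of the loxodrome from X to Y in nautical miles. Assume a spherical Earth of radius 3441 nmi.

1545 nmi

Δψ = ln[tan(π/4+φ₂/2)/tan(π/4+φ₁/2)] = +0.3436;  Δφ = +0.1780 rad,  Δλ = +0.7959 rad
q = Δφ/Δψ = 0.5181
d = R·√(Δφ² + q²Δλ²) = 3441·0.44913 = 1545 nmi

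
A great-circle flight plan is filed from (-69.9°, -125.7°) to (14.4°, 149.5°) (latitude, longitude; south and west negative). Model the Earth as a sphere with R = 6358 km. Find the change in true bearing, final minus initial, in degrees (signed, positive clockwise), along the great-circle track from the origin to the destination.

+59.7°

At departure: θ₁ = atan2(sin Δλ cos φ₂, cos φ₁ sin φ₂ − sin φ₁ cos φ₂ cos Δλ) = 279.87°
At arrival: θ₂ = atan2(sin Δλ cos φ₁, −cos φ₂ sin φ₁ + sin φ₂ cos φ₁ cos Δλ) = 339.54°
Δθ = θ₂ − θ₁ = +59.7°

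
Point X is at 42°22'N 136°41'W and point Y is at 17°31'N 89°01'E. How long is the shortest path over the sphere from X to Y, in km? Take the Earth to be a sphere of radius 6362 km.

Haversine: a = sin²(Δφ/2)+cos φ₁ cos φ₂ sin²(Δλ/2) = 0.64463;  σ = 2·atan2(√a,√(1−a))
σ = 106.814° → d = Rσ = 6362·1.86426 = 11860 km

11860 km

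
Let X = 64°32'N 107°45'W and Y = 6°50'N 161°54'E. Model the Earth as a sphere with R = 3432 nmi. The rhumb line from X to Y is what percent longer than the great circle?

4.9%

Great circle: σ = 1.4658 rad → d_gc = Rσ = 5030.6 nmi
Rhumb: Δφ = -1.0071, Δλ = -1.5769, Δψ = -1.3678, q = Δφ/Δψ = 0.7363 → d_rh = R√(Δφ²+q²Δλ²) = 5274.7 nmi
Excess = (5274.7 − 5030.6) / 5030.6 = 244.1 / 5030.6 = 4.852% ≈ 4.9%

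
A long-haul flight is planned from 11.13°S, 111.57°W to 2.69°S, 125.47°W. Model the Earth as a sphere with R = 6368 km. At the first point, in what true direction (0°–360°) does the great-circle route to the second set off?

300.5°

θ = atan2( sin Δλ·cos φ₂ ,  cos φ₁ sin φ₂ − sin φ₁ cos φ₂ cos Δλ )
  = atan2(-0.2400, +0.1411) = 300.46°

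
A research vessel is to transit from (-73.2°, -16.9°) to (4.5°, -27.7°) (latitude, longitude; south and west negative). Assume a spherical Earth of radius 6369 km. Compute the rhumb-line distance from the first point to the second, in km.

8676 km

Rhumb course C = atan2(Δλ, Δψ) with Δψ = ln[tan(π/4+φ₂/2)/tan(π/4+φ₁/2)] = +1.9914, Δλ = -0.1885 → C = 354.59°
d = R·|Δφ| / |cos C| = 6369·1.35612 / 0.99555 = 8676 km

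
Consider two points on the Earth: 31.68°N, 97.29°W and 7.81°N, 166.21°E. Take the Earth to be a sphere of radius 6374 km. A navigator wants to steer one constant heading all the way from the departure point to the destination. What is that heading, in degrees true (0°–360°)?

255.1°

Δψ = ln[tan(π/4+φ₂/2)/tan(π/4+φ₁/2)] = -0.4467
Δλ = -1.6842 rad (taken the short way round)
course = atan2(Δλ, Δψ) = 255.15°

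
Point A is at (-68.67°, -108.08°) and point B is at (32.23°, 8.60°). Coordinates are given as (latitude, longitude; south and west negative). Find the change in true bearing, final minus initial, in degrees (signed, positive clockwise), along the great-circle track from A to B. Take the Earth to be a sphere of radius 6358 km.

-77.1°

Initial bearing θ₁ = atan2(sin Δλ cos φ₂, cos φ₁ sin φ₂ − sin φ₁ cos φ₂ cos Δλ) = 101.94°
Final bearing θ₂ = (initial bearing from the destination back to the start) + 180° = 24.88°
Δθ = θ₂ − θ₁ = -77.1°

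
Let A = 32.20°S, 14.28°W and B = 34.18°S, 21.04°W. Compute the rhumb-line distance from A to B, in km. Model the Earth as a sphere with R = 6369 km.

666 km

Rhumb course C = atan2(Δλ, Δψ) with Δψ = ln[tan(π/4+φ₂/2)/tan(π/4+φ₁/2)] = -0.0413, Δλ = -0.1180 → C = 250.71°
d = R·|Δφ| / |cos C| = 6369·0.03456 / 0.33038 = 666 km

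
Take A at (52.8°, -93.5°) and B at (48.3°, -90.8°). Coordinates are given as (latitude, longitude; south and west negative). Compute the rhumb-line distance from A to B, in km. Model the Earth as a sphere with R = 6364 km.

Δψ = ln[tan(π/4+φ₂/2)/tan(π/4+φ₁/2)] = -0.1237;  Δφ = -0.0785 rad,  Δλ = +0.0471 rad
q = Δφ/Δψ = 0.6348
d = R·√(Δφ² + q²Δλ²) = 6364·0.08404 = 535 km

535 km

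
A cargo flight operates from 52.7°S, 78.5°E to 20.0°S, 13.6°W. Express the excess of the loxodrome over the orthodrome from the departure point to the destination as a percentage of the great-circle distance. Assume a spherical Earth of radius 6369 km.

Great circle: σ = 1.3169 rad → d_gc = Rσ = 8387.2 km
Rhumb: Δφ = +0.5707, Δλ = -1.6074, Δψ = +0.7298, q = Δφ/Δψ = 0.7820 → d_rh = R√(Δφ²+q²Δλ²) = 8792.9 km
Excess = (8792.9 − 8387.2) / 8387.2 = 405.7 / 8387.2 = 4.84% ≈ 4.8%

4.8%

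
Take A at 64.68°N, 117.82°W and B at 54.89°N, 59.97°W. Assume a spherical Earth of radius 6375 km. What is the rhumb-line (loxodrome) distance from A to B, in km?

Rhumb course C = atan2(Δλ, Δψ) with Δψ = ln[tan(π/4+φ₂/2)/tan(π/4+φ₁/2)] = -0.3424, Δλ = +1.0097 → C = 108.73°
d = R·|Δφ| / |cos C| = 6375·0.17087 / 0.32118 = 3392 km

3392 km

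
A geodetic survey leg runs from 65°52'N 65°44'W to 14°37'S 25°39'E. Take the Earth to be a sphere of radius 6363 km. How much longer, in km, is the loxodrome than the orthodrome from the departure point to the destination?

Great circle: cos σ = sin φ₁ sin φ₂ + cos φ₁ cos φ₂ cos Δλ,  σ = 1.8130 rad → d_gc = 11536.1 km
Rhumb line: Δψ = -1.8008, q = Δφ/Δψ = 0.7801, d_rh = R√(Δφ²+q²Δλ²) = 11939.9 km
Excess = 11939.9 − 11536.1 = 403.8 ≈ 404 km

404 km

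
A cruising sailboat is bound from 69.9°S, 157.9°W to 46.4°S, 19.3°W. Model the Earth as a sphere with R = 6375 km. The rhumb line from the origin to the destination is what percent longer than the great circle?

Great circle: σ = 1.0445 rad → d_gc = Rσ = 6659.0 km
Rhumb: Δφ = +0.4102, Δλ = +2.4190, Δψ = +0.8140, q = Δφ/Δψ = 0.5039 → d_rh = R√(Δφ²+q²Δλ²) = 8198.8 km
Excess = (8198.8 − 6659.0) / 6659.0 = 1539.8 / 6659.0 = 23.12% ≈ 23.1%

23.1%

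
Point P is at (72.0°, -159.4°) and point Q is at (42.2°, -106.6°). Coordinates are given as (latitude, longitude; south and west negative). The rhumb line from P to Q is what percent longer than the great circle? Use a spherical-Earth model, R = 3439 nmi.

2.6%

Great circle: σ = 0.6805 rad → d_gc = Rσ = 2340.3 nmi
Rhumb: Δφ = -0.5201, Δλ = +0.9215, Δψ = -1.0289, q = Δφ/Δψ = 0.5055 → d_rh = R√(Δφ²+q²Δλ²) = 2401.2 nmi
Excess = (2401.2 − 2340.3) / 2340.3 = 60.9 / 2340.3 = 2.60% ≈ 2.6%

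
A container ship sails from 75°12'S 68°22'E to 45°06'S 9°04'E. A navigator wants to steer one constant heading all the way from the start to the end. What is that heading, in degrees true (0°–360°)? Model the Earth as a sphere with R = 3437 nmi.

Δψ = ln[tan(π/4+φ₂/2)/tan(π/4+φ₁/2)] = +1.1573
Δλ = -1.0350 rad (taken the short way round)
course = atan2(Δλ, Δψ) = 318.19°

318.2°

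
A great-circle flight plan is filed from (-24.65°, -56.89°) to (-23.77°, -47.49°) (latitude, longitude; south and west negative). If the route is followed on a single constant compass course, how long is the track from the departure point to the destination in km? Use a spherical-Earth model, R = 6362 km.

Δψ = ln[tan(π/4+φ₂/2)/tan(π/4+φ₁/2)] = +0.0168;  Δφ = +0.0154 rad,  Δλ = +0.1641 rad
q = Δφ/Δψ = 0.9120
d = R·√(Δφ² + q²Δλ²) = 6362·0.15042 = 957 km

957 km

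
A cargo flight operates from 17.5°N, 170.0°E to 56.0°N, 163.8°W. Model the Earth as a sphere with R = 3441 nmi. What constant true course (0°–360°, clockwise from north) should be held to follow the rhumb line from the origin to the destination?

Meridional parts: M(φ₁)=+0.3103, M(φ₂)=+1.1851 → ΔM = +0.8748;  Δλ = +0.4573 rad
tan C = Δλ / ΔM = +0.5227 → C = 27.60°

27.6°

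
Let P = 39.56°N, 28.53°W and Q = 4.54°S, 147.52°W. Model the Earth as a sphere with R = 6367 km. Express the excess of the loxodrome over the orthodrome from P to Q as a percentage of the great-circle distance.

Great circle: σ = 2.0074 rad → d_gc = Rσ = 12781.3 km
Rhumb: Δφ = -0.7697, Δλ = -2.0768, Δψ = -0.8322, q = Δφ/Δψ = 0.9248 → d_rh = R√(Δφ²+q²Δλ²) = 13174.4 km
Excess = (13174.4 − 12781.3) / 12781.3 = 393.1 / 12781.3 = 3.08% ≈ 3.1%

3.1%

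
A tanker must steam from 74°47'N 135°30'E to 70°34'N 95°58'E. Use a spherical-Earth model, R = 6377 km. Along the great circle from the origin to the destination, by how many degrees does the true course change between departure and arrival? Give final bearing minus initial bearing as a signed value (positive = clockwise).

-37.9°

At departure: θ₁ = atan2(sin Δλ cos φ₂, cos φ₁ sin φ₂ − sin φ₁ cos φ₂ cos Δλ) = 269.98°
At arrival: θ₂ = atan2(sin Δλ cos φ₁, −cos φ₂ sin φ₁ + sin φ₂ cos φ₁ cos Δλ) = 232.08°
Δθ = θ₂ − θ₁ = -37.9°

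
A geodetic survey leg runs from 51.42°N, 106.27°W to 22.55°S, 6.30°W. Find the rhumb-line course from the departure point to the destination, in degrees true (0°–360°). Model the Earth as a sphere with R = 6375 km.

Δψ = ln[tan(π/4+φ₂/2)/tan(π/4+φ₁/2)] = -1.4540
Δλ = +1.7448 rad (taken the short way round)
course = atan2(Δλ, Δψ) = 129.80°

129.8°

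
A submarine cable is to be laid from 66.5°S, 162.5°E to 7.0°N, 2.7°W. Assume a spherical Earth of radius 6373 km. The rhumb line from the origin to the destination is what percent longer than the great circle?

21.4%

Great circle: σ = 2.0879 rad → d_gc = Rσ = 13306.5 km
Rhumb: Δφ = +1.2828, Δλ = -2.8833, Δψ = +1.6927, q = Δφ/Δψ = 0.7579 → d_rh = R√(Δφ²+q²Δλ²) = 16148.1 km
Excess = (16148.1 − 13306.5) / 13306.5 = 2841.6 / 13306.5 = 21.355% ≈ 21.4%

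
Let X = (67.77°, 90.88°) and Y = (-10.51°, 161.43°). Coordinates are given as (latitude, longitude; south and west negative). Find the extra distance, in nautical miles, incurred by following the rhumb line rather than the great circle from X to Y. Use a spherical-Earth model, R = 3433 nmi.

124 nmi

Great circle: cos σ = sin φ₁ sin φ₂ + cos φ₁ cos φ₂ cos Δλ,  σ = 1.6158 rad → d_gc = 5547.0 nmi
Rhumb line: Δψ = -1.8117, q = Δφ/Δψ = 0.7541, d_rh = R√(Δφ²+q²Δλ²) = 5671.0 nmi
Excess = 5671.0 − 5547.0 = 124.0 ≈ 124 nmi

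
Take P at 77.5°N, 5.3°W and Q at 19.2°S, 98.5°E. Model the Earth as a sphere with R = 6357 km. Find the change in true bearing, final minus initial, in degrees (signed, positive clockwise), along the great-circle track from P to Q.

Initial bearing θ₁ = atan2(sin Δλ cos φ₂, cos φ₁ sin φ₂ − sin φ₁ cos φ₂ cos Δλ) = 80.79°
Final bearing θ₂ = (initial bearing from the destination back to the start) + 180° = 166.92°
Δθ = θ₂ − θ₁ = +86.1°

+86.1°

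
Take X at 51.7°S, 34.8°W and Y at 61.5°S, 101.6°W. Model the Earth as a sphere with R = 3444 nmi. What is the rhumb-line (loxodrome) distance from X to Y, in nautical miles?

Δψ = ln[tan(π/4+φ₂/2)/tan(π/4+φ₁/2)] = -0.3129;  Δφ = -0.1710 rad,  Δλ = -1.1659 rad
q = Δφ/Δψ = 0.5467
d = R·√(Δφ² + q²Δλ²) = 3444·0.65994 = 2273 nmi

2273 nmi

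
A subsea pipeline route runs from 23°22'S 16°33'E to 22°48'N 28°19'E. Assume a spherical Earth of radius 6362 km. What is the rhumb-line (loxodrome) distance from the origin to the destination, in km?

Δψ = ln[tan(π/4+φ₂/2)/tan(π/4+φ₁/2)] = +0.8285;  Δφ = +0.8058 rad,  Δλ = +0.2054 rad
q = Δφ/Δψ = 0.9726
d = R·√(Δφ² + q²Δλ²) = 6362·0.83015 = 5281 km

5281 km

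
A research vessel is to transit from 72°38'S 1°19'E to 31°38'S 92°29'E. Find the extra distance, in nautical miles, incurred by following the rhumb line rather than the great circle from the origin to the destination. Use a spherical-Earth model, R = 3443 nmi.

Great circle: cos σ = sin φ₁ sin φ₂ + cos φ₁ cos φ₂ cos Δλ,  σ = 1.0525 rad → d_gc = 3623.8 nmi
Rhumb line: Δψ = +1.2966, q = Δφ/Δψ = 0.5519, d_rh = R√(Δφ²+q²Δλ²) = 3900.1 nmi
Excess = 3900.1 − 3623.8 = 276.3 ≈ 276 nmi

276 nmi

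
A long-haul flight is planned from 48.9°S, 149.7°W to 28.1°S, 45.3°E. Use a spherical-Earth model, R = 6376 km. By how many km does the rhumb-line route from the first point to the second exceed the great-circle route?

3044 km

Great circle: cos σ = sin φ₁ sin φ₂ + cos φ₁ cos φ₂ cos Δλ,  σ = 1.7775 rad → d_gc = 11333.1 km
Rhumb line: Δψ = +0.4698, q = Δφ/Δψ = 0.7728, d_rh = R√(Δφ²+q²Δλ²) = 14376.7 km
Excess = 14376.7 − 11333.1 = 3043.6 ≈ 3044 km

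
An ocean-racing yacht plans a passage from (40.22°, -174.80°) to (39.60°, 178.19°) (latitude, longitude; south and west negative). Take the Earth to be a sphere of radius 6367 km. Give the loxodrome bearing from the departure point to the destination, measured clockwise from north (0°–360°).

Meridional parts: M(φ₁)=+0.7679, M(φ₂)=+0.7538 → ΔM = -0.0141;  Δλ = -0.1223 rad
tan C = Δλ / ΔM = +8.6725 → C = 263.42°

263.4°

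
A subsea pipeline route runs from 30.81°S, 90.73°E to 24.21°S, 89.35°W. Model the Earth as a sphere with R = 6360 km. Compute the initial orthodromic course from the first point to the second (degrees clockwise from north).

N = sin Δλ·cos φ₂ = +0.0013;  D = cos φ₁ sin φ₂ − sin φ₁ cos φ₂ cos Δλ = -0.8194
initial course = atan2(N, D) = 179.91°

179.9°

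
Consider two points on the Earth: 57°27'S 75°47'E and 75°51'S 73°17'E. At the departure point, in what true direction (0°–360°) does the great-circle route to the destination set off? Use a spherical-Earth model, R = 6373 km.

θ = atan2( sin Δλ·cos φ₂ ,  cos φ₁ sin φ₂ − sin φ₁ cos φ₂ cos Δλ )
  = atan2(-0.0107, -0.3158) = 181.93°

181.9°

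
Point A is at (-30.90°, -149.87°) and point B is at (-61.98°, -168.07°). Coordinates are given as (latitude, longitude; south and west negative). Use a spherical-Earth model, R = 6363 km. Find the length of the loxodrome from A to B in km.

3701 km

Δψ = ln[tan(π/4+φ₂/2)/tan(π/4+φ₁/2)] = -0.8207;  Δφ = -0.5424 rad,  Δλ = -0.3176 rad
q = Δφ/Δψ = 0.6609
d = R·√(Δφ² + q²Δλ²) = 6363·0.58166 = 3701 km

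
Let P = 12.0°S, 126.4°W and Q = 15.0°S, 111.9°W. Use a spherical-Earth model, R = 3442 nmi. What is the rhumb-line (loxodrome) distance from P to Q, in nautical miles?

Rhumb course C = atan2(Δλ, Δψ) with Δψ = ln[tan(π/4+φ₂/2)/tan(π/4+φ₁/2)] = -0.0539, Δλ = +0.2531 → C = 102.01°
d = R·|Δφ| / |cos C| = 3442·0.05236 / 0.20814 = 866 nmi

866 nmi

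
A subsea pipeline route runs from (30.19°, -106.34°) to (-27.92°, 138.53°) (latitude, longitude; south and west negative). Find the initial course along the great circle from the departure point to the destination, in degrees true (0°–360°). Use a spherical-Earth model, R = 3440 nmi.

254.9°

θ = atan2( sin Δλ·cos φ₂ ,  cos φ₁ sin φ₂ − sin φ₁ cos φ₂ cos Δλ )
  = atan2(-0.8000, -0.2160) = 254.89°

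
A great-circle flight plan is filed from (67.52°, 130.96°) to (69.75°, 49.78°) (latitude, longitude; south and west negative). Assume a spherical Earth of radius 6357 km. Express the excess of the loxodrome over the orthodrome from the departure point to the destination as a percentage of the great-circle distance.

Great circle: σ = 0.4796 rad → d_gc = Rσ = 3048.6 km
Rhumb: Δφ = +0.0389, Δλ = -1.4169, Δψ = +0.1069, q = Δφ/Δψ = 0.3640 → d_rh = R√(Δφ²+q²Δλ²) = 3287.7 km
Excess = (3287.7 − 3048.6) / 3048.6 = 239.1 / 3048.6 = 7.84% ≈ 7.8%

7.8%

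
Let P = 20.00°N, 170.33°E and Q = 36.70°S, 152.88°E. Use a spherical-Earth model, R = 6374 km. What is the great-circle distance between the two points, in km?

Haversine: a = sin²(Δφ/2)+cos φ₁ cos φ₂ sin²(Δλ/2) = 0.24283;  σ = 2·atan2(√a,√(1−a))
σ = 59.046° → d = Rσ = 6374·1.03055 = 6569 km

6569 km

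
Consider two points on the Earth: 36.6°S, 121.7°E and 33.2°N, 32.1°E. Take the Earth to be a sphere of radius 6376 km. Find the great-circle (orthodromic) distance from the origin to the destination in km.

12104 km

Haversine: a = sin²(Δφ/2)+cos φ₁ cos φ₂ sin²(Δλ/2) = 0.66089;  σ = 2·atan2(√a,√(1−a))
σ = 108.771° → d = Rσ = 6376·1.89841 = 12104 km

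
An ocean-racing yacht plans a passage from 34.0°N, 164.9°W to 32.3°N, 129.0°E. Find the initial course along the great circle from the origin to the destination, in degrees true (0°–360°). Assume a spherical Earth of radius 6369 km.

288.0°

N = sin Δλ·cos φ₂ = -0.7728;  D = cos φ₁ sin φ₂ − sin φ₁ cos φ₂ cos Δλ = +0.2515
initial course = atan2(N, D) = 288.03°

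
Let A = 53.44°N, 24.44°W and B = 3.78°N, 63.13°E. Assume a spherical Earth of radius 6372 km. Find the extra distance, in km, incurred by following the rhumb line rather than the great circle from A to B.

Great circle: cos σ = sin φ₁ sin φ₂ + cos φ₁ cos φ₂ cos Δλ,  σ = 1.4926 rad → d_gc = 9510.6 km
Rhumb line: Δψ = -1.0416, q = Δφ/Δψ = 0.8321, d_rh = R√(Δφ²+q²Δλ²) = 9806.6 km
Excess = 9806.6 − 9510.6 = 296.0 ≈ 296 km

296 km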